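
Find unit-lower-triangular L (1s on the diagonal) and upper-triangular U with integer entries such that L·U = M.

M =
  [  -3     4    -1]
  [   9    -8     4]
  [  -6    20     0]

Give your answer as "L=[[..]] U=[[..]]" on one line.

  R1 -= -3·R0 → [0,4,1]
  R2 -= 2·R0 → [0,12,2]
  R2 -= 3·R1 → [0,0,-1]

L=[[1,0,0],[-3,1,0],[2,3,1]] U=[[-3,4,-1],[0,4,1],[0,0,-1]]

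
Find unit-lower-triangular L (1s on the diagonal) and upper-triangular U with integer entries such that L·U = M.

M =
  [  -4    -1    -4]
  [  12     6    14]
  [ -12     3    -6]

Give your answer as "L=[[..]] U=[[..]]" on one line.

  r1 -= -3·r0 → [0,3,2]
  r2 -= 3·r0 → [0,6,6]
  r2 -= 2·r1 → [0,0,2]

L=[[1,0,0],[-3,1,0],[3,2,1]] U=[[-4,-1,-4],[0,3,2],[0,0,2]]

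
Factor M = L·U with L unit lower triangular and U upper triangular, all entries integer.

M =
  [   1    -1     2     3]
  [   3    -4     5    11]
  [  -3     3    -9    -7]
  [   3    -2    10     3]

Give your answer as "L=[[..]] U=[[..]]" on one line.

  r1 -= 3·r0 → [0,-1,-1,2]
  r2 -= -3·r0 → [0,0,-3,2]
  r3 -= 3·r0 → [0,1,4,-6]
  r2 -= 0·r1 → [0,0,-3,2]
  r3 -= -1·r1 → [0,0,3,-4]
  r3 -= -1·r2 → [0,0,0,-2]

L=[[1,0,0,0],[3,1,0,0],[-3,0,1,0],[3,-1,-1,1]] U=[[1,-1,2,3],[0,-1,-1,2],[0,0,-3,2],[0,0,0,-2]]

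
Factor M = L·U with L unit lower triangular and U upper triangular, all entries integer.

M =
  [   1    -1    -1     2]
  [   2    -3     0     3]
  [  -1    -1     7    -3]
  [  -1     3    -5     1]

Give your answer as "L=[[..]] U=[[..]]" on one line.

L=[[1,0,0,0],[2,1,0,0],[-1,2,1,0],[-1,-2,-1,1]] U=[[1,-1,-1,2],[0,-1,2,-1],[0,0,2,1],[0,0,0,2]]

  row1 -= 2·row0 → [0,-1,2,-1]
  row2 -= -1·row0 → [0,-2,6,-1]
  row3 -= -1·row0 → [0,2,-6,3]
  row2 -= 2·row1 → [0,0,2,1]
  row3 -= -2·row1 → [0,0,-2,1]
  row3 -= -1·row2 → [0,0,0,2]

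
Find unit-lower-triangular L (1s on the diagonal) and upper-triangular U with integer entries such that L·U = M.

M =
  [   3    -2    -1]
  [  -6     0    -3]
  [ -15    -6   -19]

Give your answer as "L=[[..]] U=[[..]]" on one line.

L=[[1,0,0],[-2,1,0],[-5,4,1]] U=[[3,-2,-1],[0,-4,-5],[0,0,-4]]

  r1 -= -2·r0 → [0,-4,-5]
  r2 -= -5·r0 → [0,-16,-24]
  r2 -= 4·r1 → [0,0,-4]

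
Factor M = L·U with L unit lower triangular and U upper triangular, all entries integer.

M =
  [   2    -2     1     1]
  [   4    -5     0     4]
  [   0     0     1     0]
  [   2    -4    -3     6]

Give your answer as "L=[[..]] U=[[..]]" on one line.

L=[[1,0,0,0],[2,1,0,0],[0,0,1,0],[1,2,0,1]] U=[[2,-2,1,1],[0,-1,-2,2],[0,0,1,0],[0,0,0,1]]

  r1 -= 2·r0 → [0,-1,-2,2]
  r2 -= 0·r0 → [0,0,1,0]
  r3 -= 1·r0 → [0,-2,-4,5]
  r2 -= 0·r1 → [0,0,1,0]
  r3 -= 2·r1 → [0,0,0,1]
  r3 -= 0·r2 → [0,0,0,1]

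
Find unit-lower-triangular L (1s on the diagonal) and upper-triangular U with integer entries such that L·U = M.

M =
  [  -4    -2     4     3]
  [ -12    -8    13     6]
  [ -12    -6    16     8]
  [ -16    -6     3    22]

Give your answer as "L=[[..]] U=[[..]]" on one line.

L=[[1,0,0,0],[3,1,0,0],[3,0,1,0],[4,-1,-3,1]] U=[[-4,-2,4,3],[0,-2,1,-3],[0,0,4,-1],[0,0,0,4]]

  row1 -= 3·row0 → [0,-2,1,-3]
  row2 -= 3·row0 → [0,0,4,-1]
  row3 -= 4·row0 → [0,2,-13,10]
  row2 -= 0·row1 → [0,0,4,-1]
  row3 -= -1·row1 → [0,0,-12,7]
  row3 -= -3·row2 → [0,0,0,4]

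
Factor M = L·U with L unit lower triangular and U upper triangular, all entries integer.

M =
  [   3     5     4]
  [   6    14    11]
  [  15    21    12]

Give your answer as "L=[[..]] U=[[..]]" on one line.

L=[[1,0,0],[2,1,0],[5,-1,1]] U=[[3,5,4],[0,4,3],[0,0,-5]]

  r1 -= 2·r0 → [0,4,3]
  r2 -= 5·r0 → [0,-4,-8]
  r2 -= -1·r1 → [0,0,-5]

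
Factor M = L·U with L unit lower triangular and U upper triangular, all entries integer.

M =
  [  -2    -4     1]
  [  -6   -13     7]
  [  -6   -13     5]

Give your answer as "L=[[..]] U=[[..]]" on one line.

L=[[1,0,0],[3,1,0],[3,1,1]] U=[[-2,-4,1],[0,-1,4],[0,0,-2]]

  row1 -= 3·row0 → [0,-1,4]
  row2 -= 3·row0 → [0,-1,2]
  row2 -= 1·row1 → [0,0,-2]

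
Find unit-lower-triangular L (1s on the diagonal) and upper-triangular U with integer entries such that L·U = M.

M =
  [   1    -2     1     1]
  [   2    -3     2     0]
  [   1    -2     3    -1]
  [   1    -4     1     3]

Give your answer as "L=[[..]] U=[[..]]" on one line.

  row1 -= 2·row0 → [0,1,0,-2]
  row2 -= 1·row0 → [0,0,2,-2]
  row3 -= 1·row0 → [0,-2,0,2]
  row2 -= 0·row1 → [0,0,2,-2]
  row3 -= -2·row1 → [0,0,0,-2]
  row3 -= 0·row2 → [0,0,0,-2]

L=[[1,0,0,0],[2,1,0,0],[1,0,1,0],[1,-2,0,1]] U=[[1,-2,1,1],[0,1,0,-2],[0,0,2,-2],[0,0,0,-2]]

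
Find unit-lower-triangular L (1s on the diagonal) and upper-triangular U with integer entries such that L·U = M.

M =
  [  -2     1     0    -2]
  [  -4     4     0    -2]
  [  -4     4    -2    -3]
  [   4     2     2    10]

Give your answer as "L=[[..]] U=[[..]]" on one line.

  R1 -= 2·R0 → [0,2,0,2]
  R2 -= 2·R0 → [0,2,-2,1]
  R3 -= -2·R0 → [0,4,2,6]
  R2 -= 1·R1 → [0,0,-2,-1]
  R3 -= 2·R1 → [0,0,2,2]
  R3 -= -1·R2 → [0,0,0,1]

L=[[1,0,0,0],[2,1,0,0],[2,1,1,0],[-2,2,-1,1]] U=[[-2,1,0,-2],[0,2,0,2],[0,0,-2,-1],[0,0,0,1]]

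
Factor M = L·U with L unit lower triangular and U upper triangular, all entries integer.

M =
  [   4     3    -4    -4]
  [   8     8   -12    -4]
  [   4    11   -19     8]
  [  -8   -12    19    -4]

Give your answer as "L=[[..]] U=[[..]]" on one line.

L=[[1,0,0,0],[2,1,0,0],[1,4,1,0],[-2,-3,-1,1]] U=[[4,3,-4,-4],[0,2,-4,4],[0,0,1,-4],[0,0,0,-4]]

  row1 -= 2·row0 → [0,2,-4,4]
  row2 -= 1·row0 → [0,8,-15,12]
  row3 -= -2·row0 → [0,-6,11,-12]
  row2 -= 4·row1 → [0,0,1,-4]
  row3 -= -3·row1 → [0,0,-1,0]
  row3 -= -1·row2 → [0,0,0,-4]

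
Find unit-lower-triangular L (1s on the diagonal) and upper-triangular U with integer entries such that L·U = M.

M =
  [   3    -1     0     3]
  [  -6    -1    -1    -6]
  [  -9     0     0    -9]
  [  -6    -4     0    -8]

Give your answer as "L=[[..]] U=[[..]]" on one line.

  r1 -= -2·r0 → [0,-3,-1,0]
  r2 -= -3·r0 → [0,-3,0,0]
  r3 -= -2·r0 → [0,-6,0,-2]
  r2 -= 1·r1 → [0,0,1,0]
  r3 -= 2·r1 → [0,0,2,-2]
  r3 -= 2·r2 → [0,0,0,-2]

L=[[1,0,0,0],[-2,1,0,0],[-3,1,1,0],[-2,2,2,1]] U=[[3,-1,0,3],[0,-3,-1,0],[0,0,1,0],[0,0,0,-2]]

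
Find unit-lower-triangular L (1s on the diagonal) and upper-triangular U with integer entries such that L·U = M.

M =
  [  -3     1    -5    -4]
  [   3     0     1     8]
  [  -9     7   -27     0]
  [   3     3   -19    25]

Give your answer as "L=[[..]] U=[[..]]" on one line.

L=[[1,0,0,0],[-1,1,0,0],[3,4,1,0],[-1,4,-2,1]] U=[[-3,1,-5,-4],[0,1,-4,4],[0,0,4,-4],[0,0,0,-3]]

  R1 -= -1·R0 → [0,1,-4,4]
  R2 -= 3·R0 → [0,4,-12,12]
  R3 -= -1·R0 → [0,4,-24,21]
  R2 -= 4·R1 → [0,0,4,-4]
  R3 -= 4·R1 → [0,0,-8,5]
  R3 -= -2·R2 → [0,0,0,-3]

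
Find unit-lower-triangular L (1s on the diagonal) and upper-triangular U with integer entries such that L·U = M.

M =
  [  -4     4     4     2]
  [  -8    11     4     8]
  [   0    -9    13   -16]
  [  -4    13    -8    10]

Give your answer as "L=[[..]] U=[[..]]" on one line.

L=[[1,0,0,0],[2,1,0,0],[0,-3,1,0],[1,3,0,1]] U=[[-4,4,4,2],[0,3,-4,4],[0,0,1,-4],[0,0,0,-4]]

  r1 -= 2·r0 → [0,3,-4,4]
  r2 -= 0·r0 → [0,-9,13,-16]
  r3 -= 1·r0 → [0,9,-12,8]
  r2 -= -3·r1 → [0,0,1,-4]
  r3 -= 3·r1 → [0,0,0,-4]
  r3 -= 0·r2 → [0,0,0,-4]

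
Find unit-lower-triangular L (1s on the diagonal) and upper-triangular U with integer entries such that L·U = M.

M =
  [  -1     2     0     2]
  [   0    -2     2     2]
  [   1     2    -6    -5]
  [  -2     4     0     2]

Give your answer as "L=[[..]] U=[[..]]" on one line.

  R1 -= 0·R0 → [0,-2,2,2]
  R2 -= -1·R0 → [0,4,-6,-3]
  R3 -= 2·R0 → [0,0,0,-2]
  R2 -= -2·R1 → [0,0,-2,1]
  R3 -= 0·R1 → [0,0,0,-2]
  R3 -= 0·R2 → [0,0,0,-2]

L=[[1,0,0,0],[0,1,0,0],[-1,-2,1,0],[2,0,0,1]] U=[[-1,2,0,2],[0,-2,2,2],[0,0,-2,1],[0,0,0,-2]]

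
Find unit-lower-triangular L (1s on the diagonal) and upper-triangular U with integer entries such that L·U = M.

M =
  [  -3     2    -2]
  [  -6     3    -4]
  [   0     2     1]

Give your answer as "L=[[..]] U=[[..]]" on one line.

  r1 -= 2·r0 → [0,-1,0]
  r2 -= 0·r0 → [0,2,1]
  r2 -= -2·r1 → [0,0,1]

L=[[1,0,0],[2,1,0],[0,-2,1]] U=[[-3,2,-2],[0,-1,0],[0,0,1]]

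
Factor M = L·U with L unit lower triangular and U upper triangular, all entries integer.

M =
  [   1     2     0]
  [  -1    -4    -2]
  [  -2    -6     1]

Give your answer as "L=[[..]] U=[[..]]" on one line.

L=[[1,0,0],[-1,1,0],[-2,1,1]] U=[[1,2,0],[0,-2,-2],[0,0,3]]

  R1 -= -1·R0 → [0,-2,-2]
  R2 -= -2·R0 → [0,-2,1]
  R2 -= 1·R1 → [0,0,3]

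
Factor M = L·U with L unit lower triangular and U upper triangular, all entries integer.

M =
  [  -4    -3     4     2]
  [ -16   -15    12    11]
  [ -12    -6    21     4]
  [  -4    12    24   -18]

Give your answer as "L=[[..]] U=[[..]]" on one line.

L=[[1,0,0,0],[4,1,0,0],[3,-1,1,0],[1,-5,0,1]] U=[[-4,-3,4,2],[0,-3,-4,3],[0,0,5,1],[0,0,0,-5]]

  R1 -= 4·R0 → [0,-3,-4,3]
  R2 -= 3·R0 → [0,3,9,-2]
  R3 -= 1·R0 → [0,15,20,-20]
  R2 -= -1·R1 → [0,0,5,1]
  R3 -= -5·R1 → [0,0,0,-5]
  R3 -= 0·R2 → [0,0,0,-5]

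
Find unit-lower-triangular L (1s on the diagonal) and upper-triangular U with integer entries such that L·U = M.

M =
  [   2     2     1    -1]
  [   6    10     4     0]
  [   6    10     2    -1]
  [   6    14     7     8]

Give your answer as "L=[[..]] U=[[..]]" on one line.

  r1 -= 3·r0 → [0,4,1,3]
  r2 -= 3·r0 → [0,4,-1,2]
  r3 -= 3·r0 → [0,8,4,11]
  r2 -= 1·r1 → [0,0,-2,-1]
  r3 -= 2·r1 → [0,0,2,5]
  r3 -= -1·r2 → [0,0,0,4]

L=[[1,0,0,0],[3,1,0,0],[3,1,1,0],[3,2,-1,1]] U=[[2,2,1,-1],[0,4,1,3],[0,0,-2,-1],[0,0,0,4]]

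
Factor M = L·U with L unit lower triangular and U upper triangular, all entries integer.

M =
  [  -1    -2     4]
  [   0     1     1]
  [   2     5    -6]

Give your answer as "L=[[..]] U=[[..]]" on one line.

  row1 -= 0·row0 → [0,1,1]
  row2 -= -2·row0 → [0,1,2]
  row2 -= 1·row1 → [0,0,1]

L=[[1,0,0],[0,1,0],[-2,1,1]] U=[[-1,-2,4],[0,1,1],[0,0,1]]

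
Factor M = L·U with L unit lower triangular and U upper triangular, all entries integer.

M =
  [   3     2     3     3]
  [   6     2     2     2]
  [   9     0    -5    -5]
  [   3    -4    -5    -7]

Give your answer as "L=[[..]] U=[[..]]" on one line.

L=[[1,0,0,0],[2,1,0,0],[3,3,1,0],[1,3,-2,1]] U=[[3,2,3,3],[0,-2,-4,-4],[0,0,-2,-2],[0,0,0,-2]]

  R1 -= 2·R0 → [0,-2,-4,-4]
  R2 -= 3·R0 → [0,-6,-14,-14]
  R3 -= 1·R0 → [0,-6,-8,-10]
  R2 -= 3·R1 → [0,0,-2,-2]
  R3 -= 3·R1 → [0,0,4,2]
  R3 -= -2·R2 → [0,0,0,-2]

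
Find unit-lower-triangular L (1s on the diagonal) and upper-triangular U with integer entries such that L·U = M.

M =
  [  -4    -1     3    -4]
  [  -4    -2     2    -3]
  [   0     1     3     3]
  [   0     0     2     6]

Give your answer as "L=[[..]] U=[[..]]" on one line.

L=[[1,0,0,0],[1,1,0,0],[0,-1,1,0],[0,0,1,1]] U=[[-4,-1,3,-4],[0,-1,-1,1],[0,0,2,4],[0,0,0,2]]

  R1 -= 1·R0 → [0,-1,-1,1]
  R2 -= 0·R0 → [0,1,3,3]
  R3 -= 0·R0 → [0,0,2,6]
  R2 -= -1·R1 → [0,0,2,4]
  R3 -= 0·R1 → [0,0,2,6]
  R3 -= 1·R2 → [0,0,0,2]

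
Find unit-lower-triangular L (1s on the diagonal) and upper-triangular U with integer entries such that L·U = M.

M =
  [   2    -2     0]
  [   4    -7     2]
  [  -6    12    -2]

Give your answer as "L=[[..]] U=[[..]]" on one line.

L=[[1,0,0],[2,1,0],[-3,-2,1]] U=[[2,-2,0],[0,-3,2],[0,0,2]]

  row1 -= 2·row0 → [0,-3,2]
  row2 -= -3·row0 → [0,6,-2]
  row2 -= -2·row1 → [0,0,2]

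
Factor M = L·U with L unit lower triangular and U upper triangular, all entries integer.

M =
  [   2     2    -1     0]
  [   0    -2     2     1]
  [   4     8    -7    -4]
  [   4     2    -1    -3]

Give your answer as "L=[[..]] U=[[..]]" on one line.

L=[[1,0,0,0],[0,1,0,0],[2,-2,1,0],[2,1,1,1]] U=[[2,2,-1,0],[0,-2,2,1],[0,0,-1,-2],[0,0,0,-2]]

  R1 -= 0·R0 → [0,-2,2,1]
  R2 -= 2·R0 → [0,4,-5,-4]
  R3 -= 2·R0 → [0,-2,1,-3]
  R2 -= -2·R1 → [0,0,-1,-2]
  R3 -= 1·R1 → [0,0,-1,-4]
  R3 -= 1·R2 → [0,0,0,-2]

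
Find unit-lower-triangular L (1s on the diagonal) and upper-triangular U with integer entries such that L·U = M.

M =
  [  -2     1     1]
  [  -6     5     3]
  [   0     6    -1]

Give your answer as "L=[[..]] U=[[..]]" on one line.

L=[[1,0,0],[3,1,0],[0,3,1]] U=[[-2,1,1],[0,2,0],[0,0,-1]]

  row1 -= 3·row0 → [0,2,0]
  row2 -= 0·row0 → [0,6,-1]
  row2 -= 3·row1 → [0,0,-1]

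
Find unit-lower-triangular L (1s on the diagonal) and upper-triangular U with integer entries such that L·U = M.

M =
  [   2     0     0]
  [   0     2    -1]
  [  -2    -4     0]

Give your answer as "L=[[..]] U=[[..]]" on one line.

  row1 -= 0·row0 → [0,2,-1]
  row2 -= -1·row0 → [0,-4,0]
  row2 -= -2·row1 → [0,0,-2]

L=[[1,0,0],[0,1,0],[-1,-2,1]] U=[[2,0,0],[0,2,-1],[0,0,-2]]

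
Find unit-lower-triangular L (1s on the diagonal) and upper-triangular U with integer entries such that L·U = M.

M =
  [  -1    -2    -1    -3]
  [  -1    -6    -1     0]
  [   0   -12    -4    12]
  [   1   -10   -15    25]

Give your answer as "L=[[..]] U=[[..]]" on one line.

  r1 -= 1·r0 → [0,-4,0,3]
  r2 -= 0·r0 → [0,-12,-4,12]
  r3 -= -1·r0 → [0,-12,-16,22]
  r2 -= 3·r1 → [0,0,-4,3]
  r3 -= 3·r1 → [0,0,-16,13]
  r3 -= 4·r2 → [0,0,0,1]

L=[[1,0,0,0],[1,1,0,0],[0,3,1,0],[-1,3,4,1]] U=[[-1,-2,-1,-3],[0,-4,0,3],[0,0,-4,3],[0,0,0,1]]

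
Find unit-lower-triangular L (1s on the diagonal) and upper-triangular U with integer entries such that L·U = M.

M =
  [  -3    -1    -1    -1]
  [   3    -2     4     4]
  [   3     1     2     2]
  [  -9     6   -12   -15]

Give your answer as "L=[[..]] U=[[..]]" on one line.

  row1 -= -1·row0 → [0,-3,3,3]
  row2 -= -1·row0 → [0,0,1,1]
  row3 -= 3·row0 → [0,9,-9,-12]
  row2 -= 0·row1 → [0,0,1,1]
  row3 -= -3·row1 → [0,0,0,-3]
  row3 -= 0·row2 → [0,0,0,-3]

L=[[1,0,0,0],[-1,1,0,0],[-1,0,1,0],[3,-3,0,1]] U=[[-3,-1,-1,-1],[0,-3,3,3],[0,0,1,1],[0,0,0,-3]]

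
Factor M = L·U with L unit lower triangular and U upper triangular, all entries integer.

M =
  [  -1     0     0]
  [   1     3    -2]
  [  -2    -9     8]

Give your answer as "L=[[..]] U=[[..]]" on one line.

  row1 -= -1·row0 → [0,3,-2]
  row2 -= 2·row0 → [0,-9,8]
  row2 -= -3·row1 → [0,0,2]

L=[[1,0,0],[-1,1,0],[2,-3,1]] U=[[-1,0,0],[0,3,-2],[0,0,2]]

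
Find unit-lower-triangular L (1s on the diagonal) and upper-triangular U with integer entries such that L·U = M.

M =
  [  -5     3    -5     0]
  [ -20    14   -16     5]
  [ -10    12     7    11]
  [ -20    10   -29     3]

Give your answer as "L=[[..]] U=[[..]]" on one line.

  R1 -= 4·R0 → [0,2,4,5]
  R2 -= 2·R0 → [0,6,17,11]
  R3 -= 4·R0 → [0,-2,-9,3]
  R2 -= 3·R1 → [0,0,5,-4]
  R3 -= -1·R1 → [0,0,-5,8]
  R3 -= -1·R2 → [0,0,0,4]

L=[[1,0,0,0],[4,1,0,0],[2,3,1,0],[4,-1,-1,1]] U=[[-5,3,-5,0],[0,2,4,5],[0,0,5,-4],[0,0,0,4]]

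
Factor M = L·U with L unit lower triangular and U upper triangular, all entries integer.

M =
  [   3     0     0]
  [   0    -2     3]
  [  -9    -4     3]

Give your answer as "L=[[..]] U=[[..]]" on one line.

  R1 -= 0·R0 → [0,-2,3]
  R2 -= -3·R0 → [0,-4,3]
  R2 -= 2·R1 → [0,0,-3]

L=[[1,0,0],[0,1,0],[-3,2,1]] U=[[3,0,0],[0,-2,3],[0,0,-3]]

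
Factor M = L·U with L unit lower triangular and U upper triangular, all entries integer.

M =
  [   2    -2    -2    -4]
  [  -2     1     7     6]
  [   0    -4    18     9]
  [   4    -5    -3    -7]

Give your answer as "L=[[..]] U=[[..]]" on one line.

L=[[1,0,0,0],[-1,1,0,0],[0,4,1,0],[2,1,2,1]] U=[[2,-2,-2,-4],[0,-1,5,2],[0,0,-2,1],[0,0,0,-3]]

  row1 -= -1·row0 → [0,-1,5,2]
  row2 -= 0·row0 → [0,-4,18,9]
  row3 -= 2·row0 → [0,-1,1,1]
  row2 -= 4·row1 → [0,0,-2,1]
  row3 -= 1·row1 → [0,0,-4,-1]
  row3 -= 2·row2 → [0,0,0,-3]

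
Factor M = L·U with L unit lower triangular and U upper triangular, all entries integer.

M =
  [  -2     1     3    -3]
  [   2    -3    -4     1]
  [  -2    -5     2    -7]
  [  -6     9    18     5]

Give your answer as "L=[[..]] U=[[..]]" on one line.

L=[[1,0,0,0],[-1,1,0,0],[1,3,1,0],[3,-3,3,1]] U=[[-2,1,3,-3],[0,-2,-1,-2],[0,0,2,2],[0,0,0,2]]

  R1 -= -1·R0 → [0,-2,-1,-2]
  R2 -= 1·R0 → [0,-6,-1,-4]
  R3 -= 3·R0 → [0,6,9,14]
  R2 -= 3·R1 → [0,0,2,2]
  R3 -= -3·R1 → [0,0,6,8]
  R3 -= 3·R2 → [0,0,0,2]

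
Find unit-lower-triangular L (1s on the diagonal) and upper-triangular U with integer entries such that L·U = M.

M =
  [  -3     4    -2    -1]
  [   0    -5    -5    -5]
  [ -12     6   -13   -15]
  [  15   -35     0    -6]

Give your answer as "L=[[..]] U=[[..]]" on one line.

  r1 -= 0·r0 → [0,-5,-5,-5]
  r2 -= 4·r0 → [0,-10,-5,-11]
  r3 -= -5·r0 → [0,-15,-10,-11]
  r2 -= 2·r1 → [0,0,5,-1]
  r3 -= 3·r1 → [0,0,5,4]
  r3 -= 1·r2 → [0,0,0,5]

L=[[1,0,0,0],[0,1,0,0],[4,2,1,0],[-5,3,1,1]] U=[[-3,4,-2,-1],[0,-5,-5,-5],[0,0,5,-1],[0,0,0,5]]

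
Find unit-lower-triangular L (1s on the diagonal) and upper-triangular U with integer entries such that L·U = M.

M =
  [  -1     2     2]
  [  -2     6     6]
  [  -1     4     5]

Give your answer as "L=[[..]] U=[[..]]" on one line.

  r1 -= 2·r0 → [0,2,2]
  r2 -= 1·r0 → [0,2,3]
  r2 -= 1·r1 → [0,0,1]

L=[[1,0,0],[2,1,0],[1,1,1]] U=[[-1,2,2],[0,2,2],[0,0,1]]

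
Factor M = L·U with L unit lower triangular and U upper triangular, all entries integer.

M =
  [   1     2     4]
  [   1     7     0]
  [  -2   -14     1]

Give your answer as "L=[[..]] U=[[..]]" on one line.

  R1 -= 1·R0 → [0,5,-4]
  R2 -= -2·R0 → [0,-10,9]
  R2 -= -2·R1 → [0,0,1]

L=[[1,0,0],[1,1,0],[-2,-2,1]] U=[[1,2,4],[0,5,-4],[0,0,1]]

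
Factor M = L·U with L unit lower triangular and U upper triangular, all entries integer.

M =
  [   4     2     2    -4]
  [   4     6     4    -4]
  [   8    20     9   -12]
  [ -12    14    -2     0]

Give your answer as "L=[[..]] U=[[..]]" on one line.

L=[[1,0,0,0],[1,1,0,0],[2,4,1,0],[-3,5,2,1]] U=[[4,2,2,-4],[0,4,2,0],[0,0,-3,-4],[0,0,0,-4]]

  row1 -= 1·row0 → [0,4,2,0]
  row2 -= 2·row0 → [0,16,5,-4]
  row3 -= -3·row0 → [0,20,4,-12]
  row2 -= 4·row1 → [0,0,-3,-4]
  row3 -= 5·row1 → [0,0,-6,-12]
  row3 -= 2·row2 → [0,0,0,-4]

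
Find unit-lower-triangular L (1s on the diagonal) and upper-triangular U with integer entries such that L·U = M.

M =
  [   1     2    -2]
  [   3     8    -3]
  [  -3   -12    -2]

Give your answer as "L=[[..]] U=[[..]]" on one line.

L=[[1,0,0],[3,1,0],[-3,-3,1]] U=[[1,2,-2],[0,2,3],[0,0,1]]

  r1 -= 3·r0 → [0,2,3]
  r2 -= -3·r0 → [0,-6,-8]
  r2 -= -3·r1 → [0,0,1]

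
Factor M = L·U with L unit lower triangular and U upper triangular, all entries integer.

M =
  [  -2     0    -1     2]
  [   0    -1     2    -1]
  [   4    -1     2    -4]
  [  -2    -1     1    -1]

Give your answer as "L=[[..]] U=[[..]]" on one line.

L=[[1,0,0,0],[0,1,0,0],[-2,1,1,0],[1,1,0,1]] U=[[-2,0,-1,2],[0,-1,2,-1],[0,0,-2,1],[0,0,0,-2]]

  r1 -= 0·r0 → [0,-1,2,-1]
  r2 -= -2·r0 → [0,-1,0,0]
  r3 -= 1·r0 → [0,-1,2,-3]
  r2 -= 1·r1 → [0,0,-2,1]
  r3 -= 1·r1 → [0,0,0,-2]
  r3 -= 0·r2 → [0,0,0,-2]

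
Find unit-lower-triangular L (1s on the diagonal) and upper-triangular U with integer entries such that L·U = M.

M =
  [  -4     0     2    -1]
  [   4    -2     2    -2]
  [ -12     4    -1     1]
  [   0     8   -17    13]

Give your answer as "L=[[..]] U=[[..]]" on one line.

  r1 -= -1·r0 → [0,-2,4,-3]
  r2 -= 3·r0 → [0,4,-7,4]
  r3 -= 0·r0 → [0,8,-17,13]
  r2 -= -2·r1 → [0,0,1,-2]
  r3 -= -4·r1 → [0,0,-1,1]
  r3 -= -1·r2 → [0,0,0,-1]

L=[[1,0,0,0],[-1,1,0,0],[3,-2,1,0],[0,-4,-1,1]] U=[[-4,0,2,-1],[0,-2,4,-3],[0,0,1,-2],[0,0,0,-1]]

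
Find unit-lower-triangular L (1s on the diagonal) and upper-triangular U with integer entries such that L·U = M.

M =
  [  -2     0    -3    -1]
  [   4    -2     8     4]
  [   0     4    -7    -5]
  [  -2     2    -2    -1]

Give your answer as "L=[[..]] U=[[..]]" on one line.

  row1 -= -2·row0 → [0,-2,2,2]
  row2 -= 0·row0 → [0,4,-7,-5]
  row3 -= 1·row0 → [0,2,1,0]
  row2 -= -2·row1 → [0,0,-3,-1]
  row3 -= -1·row1 → [0,0,3,2]
  row3 -= -1·row2 → [0,0,0,1]

L=[[1,0,0,0],[-2,1,0,0],[0,-2,1,0],[1,-1,-1,1]] U=[[-2,0,-3,-1],[0,-2,2,2],[0,0,-3,-1],[0,0,0,1]]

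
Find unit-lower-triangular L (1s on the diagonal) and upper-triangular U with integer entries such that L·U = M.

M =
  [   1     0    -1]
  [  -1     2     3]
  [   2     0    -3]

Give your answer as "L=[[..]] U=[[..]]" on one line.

  row1 -= -1·row0 → [0,2,2]
  row2 -= 2·row0 → [0,0,-1]
  row2 -= 0·row1 → [0,0,-1]

L=[[1,0,0],[-1,1,0],[2,0,1]] U=[[1,0,-1],[0,2,2],[0,0,-1]]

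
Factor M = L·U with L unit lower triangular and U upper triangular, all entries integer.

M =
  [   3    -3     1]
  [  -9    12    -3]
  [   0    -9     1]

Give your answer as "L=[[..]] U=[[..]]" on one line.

L=[[1,0,0],[-3,1,0],[0,-3,1]] U=[[3,-3,1],[0,3,0],[0,0,1]]

  row1 -= -3·row0 → [0,3,0]
  row2 -= 0·row0 → [0,-9,1]
  row2 -= -3·row1 → [0,0,1]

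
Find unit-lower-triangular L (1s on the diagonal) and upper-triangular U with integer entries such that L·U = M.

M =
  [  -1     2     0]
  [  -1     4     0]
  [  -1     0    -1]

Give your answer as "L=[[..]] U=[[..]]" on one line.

L=[[1,0,0],[1,1,0],[1,-1,1]] U=[[-1,2,0],[0,2,0],[0,0,-1]]

  r1 -= 1·r0 → [0,2,0]
  r2 -= 1·r0 → [0,-2,-1]
  r2 -= -1·r1 → [0,0,-1]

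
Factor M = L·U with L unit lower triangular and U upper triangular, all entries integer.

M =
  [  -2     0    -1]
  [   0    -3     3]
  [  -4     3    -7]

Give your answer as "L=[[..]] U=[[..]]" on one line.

L=[[1,0,0],[0,1,0],[2,-1,1]] U=[[-2,0,-1],[0,-3,3],[0,0,-2]]

  r1 -= 0·r0 → [0,-3,3]
  r2 -= 2·r0 → [0,3,-5]
  r2 -= -1·r1 → [0,0,-2]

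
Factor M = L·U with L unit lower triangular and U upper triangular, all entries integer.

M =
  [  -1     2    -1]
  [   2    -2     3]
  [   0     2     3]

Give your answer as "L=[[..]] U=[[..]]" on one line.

L=[[1,0,0],[-2,1,0],[0,1,1]] U=[[-1,2,-1],[0,2,1],[0,0,2]]

  R1 -= -2·R0 → [0,2,1]
  R2 -= 0·R0 → [0,2,3]
  R2 -= 1·R1 → [0,0,2]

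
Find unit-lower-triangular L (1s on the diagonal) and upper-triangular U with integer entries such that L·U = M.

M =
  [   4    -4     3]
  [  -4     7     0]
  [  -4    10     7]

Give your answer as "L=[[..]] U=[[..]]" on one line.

  r1 -= -1·r0 → [0,3,3]
  r2 -= -1·r0 → [0,6,10]
  r2 -= 2·r1 → [0,0,4]

L=[[1,0,0],[-1,1,0],[-1,2,1]] U=[[4,-4,3],[0,3,3],[0,0,4]]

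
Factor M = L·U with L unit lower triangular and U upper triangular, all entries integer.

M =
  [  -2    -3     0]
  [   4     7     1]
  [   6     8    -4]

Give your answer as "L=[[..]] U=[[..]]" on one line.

  row1 -= -2·row0 → [0,1,1]
  row2 -= -3·row0 → [0,-1,-4]
  row2 -= -1·row1 → [0,0,-3]

L=[[1,0,0],[-2,1,0],[-3,-1,1]] U=[[-2,-3,0],[0,1,1],[0,0,-3]]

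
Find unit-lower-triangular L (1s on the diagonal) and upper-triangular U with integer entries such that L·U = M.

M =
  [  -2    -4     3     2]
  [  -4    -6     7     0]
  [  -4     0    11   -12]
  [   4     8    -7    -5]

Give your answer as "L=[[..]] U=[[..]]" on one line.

L=[[1,0,0,0],[2,1,0,0],[2,4,1,0],[-2,0,-1,1]] U=[[-2,-4,3,2],[0,2,1,-4],[0,0,1,0],[0,0,0,-1]]

  row1 -= 2·row0 → [0,2,1,-4]
  row2 -= 2·row0 → [0,8,5,-16]
  row3 -= -2·row0 → [0,0,-1,-1]
  row2 -= 4·row1 → [0,0,1,0]
  row3 -= 0·row1 → [0,0,-1,-1]
  row3 -= -1·row2 → [0,0,0,-1]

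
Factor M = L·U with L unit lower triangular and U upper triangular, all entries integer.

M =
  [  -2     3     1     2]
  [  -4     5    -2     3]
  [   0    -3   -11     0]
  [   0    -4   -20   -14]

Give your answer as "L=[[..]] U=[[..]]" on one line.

L=[[1,0,0,0],[2,1,0,0],[0,3,1,0],[0,4,-4,1]] U=[[-2,3,1,2],[0,-1,-4,-1],[0,0,1,3],[0,0,0,2]]

  R1 -= 2·R0 → [0,-1,-4,-1]
  R2 -= 0·R0 → [0,-3,-11,0]
  R3 -= 0·R0 → [0,-4,-20,-14]
  R2 -= 3·R1 → [0,0,1,3]
  R3 -= 4·R1 → [0,0,-4,-10]
  R3 -= -4·R2 → [0,0,0,2]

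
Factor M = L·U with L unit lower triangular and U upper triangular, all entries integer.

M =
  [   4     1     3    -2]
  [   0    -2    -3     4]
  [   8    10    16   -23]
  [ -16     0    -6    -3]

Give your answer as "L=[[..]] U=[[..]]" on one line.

  R1 -= 0·R0 → [0,-2,-3,4]
  R2 -= 2·R0 → [0,8,10,-19]
  R3 -= -4·R0 → [0,4,6,-11]
  R2 -= -4·R1 → [0,0,-2,-3]
  R3 -= -2·R1 → [0,0,0,-3]
  R3 -= 0·R2 → [0,0,0,-3]

L=[[1,0,0,0],[0,1,0,0],[2,-4,1,0],[-4,-2,0,1]] U=[[4,1,3,-2],[0,-2,-3,4],[0,0,-2,-3],[0,0,0,-3]]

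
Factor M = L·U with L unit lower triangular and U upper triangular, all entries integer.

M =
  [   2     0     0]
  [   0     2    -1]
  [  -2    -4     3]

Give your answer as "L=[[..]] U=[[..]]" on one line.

L=[[1,0,0],[0,1,0],[-1,-2,1]] U=[[2,0,0],[0,2,-1],[0,0,1]]

  R1 -= 0·R0 → [0,2,-1]
  R2 -= -1·R0 → [0,-4,3]
  R2 -= -2·R1 → [0,0,1]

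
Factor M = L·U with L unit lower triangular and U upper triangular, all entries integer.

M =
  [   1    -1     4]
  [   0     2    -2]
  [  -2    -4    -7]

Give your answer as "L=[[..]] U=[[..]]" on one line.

L=[[1,0,0],[0,1,0],[-2,-3,1]] U=[[1,-1,4],[0,2,-2],[0,0,-5]]

  row1 -= 0·row0 → [0,2,-2]
  row2 -= -2·row0 → [0,-6,1]
  row2 -= -3·row1 → [0,0,-5]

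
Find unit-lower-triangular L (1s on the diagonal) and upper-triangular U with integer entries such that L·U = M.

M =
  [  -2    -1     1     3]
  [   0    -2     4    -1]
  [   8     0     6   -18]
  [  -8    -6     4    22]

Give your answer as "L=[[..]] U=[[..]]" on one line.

L=[[1,0,0,0],[0,1,0,0],[-4,2,1,0],[4,1,-2,1]] U=[[-2,-1,1,3],[0,-2,4,-1],[0,0,2,-4],[0,0,0,3]]

  R1 -= 0·R0 → [0,-2,4,-1]
  R2 -= -4·R0 → [0,-4,10,-6]
  R3 -= 4·R0 → [0,-2,0,10]
  R2 -= 2·R1 → [0,0,2,-4]
  R3 -= 1·R1 → [0,0,-4,11]
  R3 -= -2·R2 → [0,0,0,3]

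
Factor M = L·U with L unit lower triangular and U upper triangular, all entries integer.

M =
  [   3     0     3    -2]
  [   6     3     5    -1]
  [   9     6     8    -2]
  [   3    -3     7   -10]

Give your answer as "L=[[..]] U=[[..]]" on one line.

  row1 -= 2·row0 → [0,3,-1,3]
  row2 -= 3·row0 → [0,6,-1,4]
  row3 -= 1·row0 → [0,-3,4,-8]
  row2 -= 2·row1 → [0,0,1,-2]
  row3 -= -1·row1 → [0,0,3,-5]
  row3 -= 3·row2 → [0,0,0,1]

L=[[1,0,0,0],[2,1,0,0],[3,2,1,0],[1,-1,3,1]] U=[[3,0,3,-2],[0,3,-1,3],[0,0,1,-2],[0,0,0,1]]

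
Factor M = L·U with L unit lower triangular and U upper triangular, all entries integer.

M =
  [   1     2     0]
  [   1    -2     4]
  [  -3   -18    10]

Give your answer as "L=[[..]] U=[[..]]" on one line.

  R1 -= 1·R0 → [0,-4,4]
  R2 -= -3·R0 → [0,-12,10]
  R2 -= 3·R1 → [0,0,-2]

L=[[1,0,0],[1,1,0],[-3,3,1]] U=[[1,2,0],[0,-4,4],[0,0,-2]]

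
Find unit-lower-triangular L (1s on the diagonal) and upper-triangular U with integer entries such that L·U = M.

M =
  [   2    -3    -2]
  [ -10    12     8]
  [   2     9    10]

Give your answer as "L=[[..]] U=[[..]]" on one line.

  r1 -= -5·r0 → [0,-3,-2]
  r2 -= 1·r0 → [0,12,12]
  r2 -= -4·r1 → [0,0,4]

L=[[1,0,0],[-5,1,0],[1,-4,1]] U=[[2,-3,-2],[0,-3,-2],[0,0,4]]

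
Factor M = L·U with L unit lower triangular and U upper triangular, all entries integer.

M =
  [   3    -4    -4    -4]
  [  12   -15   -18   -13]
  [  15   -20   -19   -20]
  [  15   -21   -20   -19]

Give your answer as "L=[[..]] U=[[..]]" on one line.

  r1 -= 4·r0 → [0,1,-2,3]
  r2 -= 5·r0 → [0,0,1,0]
  r3 -= 5·r0 → [0,-1,0,1]
  r2 -= 0·r1 → [0,0,1,0]
  r3 -= -1·r1 → [0,0,-2,4]
  r3 -= -2·r2 → [0,0,0,4]

L=[[1,0,0,0],[4,1,0,0],[5,0,1,0],[5,-1,-2,1]] U=[[3,-4,-4,-4],[0,1,-2,3],[0,0,1,0],[0,0,0,4]]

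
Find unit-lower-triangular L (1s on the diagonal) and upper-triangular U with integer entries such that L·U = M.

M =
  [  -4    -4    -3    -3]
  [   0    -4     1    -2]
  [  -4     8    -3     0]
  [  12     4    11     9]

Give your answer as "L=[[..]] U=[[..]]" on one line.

L=[[1,0,0,0],[0,1,0,0],[1,-3,1,0],[-3,2,0,1]] U=[[-4,-4,-3,-3],[0,-4,1,-2],[0,0,3,-3],[0,0,0,4]]

  r1 -= 0·r0 → [0,-4,1,-2]
  r2 -= 1·r0 → [0,12,0,3]
  r3 -= -3·r0 → [0,-8,2,0]
  r2 -= -3·r1 → [0,0,3,-3]
  r3 -= 2·r1 → [0,0,0,4]
  r3 -= 0·r2 → [0,0,0,4]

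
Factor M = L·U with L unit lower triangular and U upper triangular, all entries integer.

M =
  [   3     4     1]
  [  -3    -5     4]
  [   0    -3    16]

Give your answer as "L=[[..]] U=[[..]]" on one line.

  r1 -= -1·r0 → [0,-1,5]
  r2 -= 0·r0 → [0,-3,16]
  r2 -= 3·r1 → [0,0,1]

L=[[1,0,0],[-1,1,0],[0,3,1]] U=[[3,4,1],[0,-1,5],[0,0,1]]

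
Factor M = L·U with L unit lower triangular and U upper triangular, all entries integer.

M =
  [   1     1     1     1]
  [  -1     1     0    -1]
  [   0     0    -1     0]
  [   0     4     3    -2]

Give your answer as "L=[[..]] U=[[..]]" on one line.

  R1 -= -1·R0 → [0,2,1,0]
  R2 -= 0·R0 → [0,0,-1,0]
  R3 -= 0·R0 → [0,4,3,-2]
  R2 -= 0·R1 → [0,0,-1,0]
  R3 -= 2·R1 → [0,0,1,-2]
  R3 -= -1·R2 → [0,0,0,-2]

L=[[1,0,0,0],[-1,1,0,0],[0,0,1,0],[0,2,-1,1]] U=[[1,1,1,1],[0,2,1,0],[0,0,-1,0],[0,0,0,-2]]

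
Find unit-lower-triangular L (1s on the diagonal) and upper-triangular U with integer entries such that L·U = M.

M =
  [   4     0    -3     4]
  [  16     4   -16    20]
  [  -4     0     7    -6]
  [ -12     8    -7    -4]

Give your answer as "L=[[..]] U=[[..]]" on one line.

  R1 -= 4·R0 → [0,4,-4,4]
  R2 -= -1·R0 → [0,0,4,-2]
  R3 -= -3·R0 → [0,8,-16,8]
  R2 -= 0·R1 → [0,0,4,-2]
  R3 -= 2·R1 → [0,0,-8,0]
  R3 -= -2·R2 → [0,0,0,-4]

L=[[1,0,0,0],[4,1,0,0],[-1,0,1,0],[-3,2,-2,1]] U=[[4,0,-3,4],[0,4,-4,4],[0,0,4,-2],[0,0,0,-4]]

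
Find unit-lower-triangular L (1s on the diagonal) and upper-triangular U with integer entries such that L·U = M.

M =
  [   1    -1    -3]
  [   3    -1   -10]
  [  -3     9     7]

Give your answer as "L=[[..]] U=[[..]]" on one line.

L=[[1,0,0],[3,1,0],[-3,3,1]] U=[[1,-1,-3],[0,2,-1],[0,0,1]]

  r1 -= 3·r0 → [0,2,-1]
  r2 -= -3·r0 → [0,6,-2]
  r2 -= 3·r1 → [0,0,1]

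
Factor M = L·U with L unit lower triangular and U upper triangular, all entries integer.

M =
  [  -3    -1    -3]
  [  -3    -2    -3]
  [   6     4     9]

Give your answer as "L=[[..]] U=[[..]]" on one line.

  row1 -= 1·row0 → [0,-1,0]
  row2 -= -2·row0 → [0,2,3]
  row2 -= -2·row1 → [0,0,3]

L=[[1,0,0],[1,1,0],[-2,-2,1]] U=[[-3,-1,-3],[0,-1,0],[0,0,3]]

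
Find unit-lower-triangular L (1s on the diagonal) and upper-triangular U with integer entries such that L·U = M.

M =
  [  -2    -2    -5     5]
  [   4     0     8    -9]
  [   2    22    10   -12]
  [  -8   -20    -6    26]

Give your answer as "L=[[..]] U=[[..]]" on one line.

  r1 -= -2·r0 → [0,-4,-2,1]
  r2 -= -1·r0 → [0,20,5,-7]
  r3 -= 4·r0 → [0,-12,14,6]
  r2 -= -5·r1 → [0,0,-5,-2]
  r3 -= 3·r1 → [0,0,20,3]
  r3 -= -4·r2 → [0,0,0,-5]

L=[[1,0,0,0],[-2,1,0,0],[-1,-5,1,0],[4,3,-4,1]] U=[[-2,-2,-5,5],[0,-4,-2,1],[0,0,-5,-2],[0,0,0,-5]]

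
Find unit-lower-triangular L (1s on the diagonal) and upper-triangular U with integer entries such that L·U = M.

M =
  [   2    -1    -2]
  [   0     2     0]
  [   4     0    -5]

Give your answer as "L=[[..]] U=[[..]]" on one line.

L=[[1,0,0],[0,1,0],[2,1,1]] U=[[2,-1,-2],[0,2,0],[0,0,-1]]

  r1 -= 0·r0 → [0,2,0]
  r2 -= 2·r0 → [0,2,-1]
  r2 -= 1·r1 → [0,0,-1]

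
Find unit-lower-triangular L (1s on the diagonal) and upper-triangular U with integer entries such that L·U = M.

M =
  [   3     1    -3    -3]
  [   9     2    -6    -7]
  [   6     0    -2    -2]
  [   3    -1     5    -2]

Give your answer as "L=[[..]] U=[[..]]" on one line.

L=[[1,0,0,0],[3,1,0,0],[2,2,1,0],[1,2,-1,1]] U=[[3,1,-3,-3],[0,-1,3,2],[0,0,-2,0],[0,0,0,-3]]

  r1 -= 3·r0 → [0,-1,3,2]
  r2 -= 2·r0 → [0,-2,4,4]
  r3 -= 1·r0 → [0,-2,8,1]
  r2 -= 2·r1 → [0,0,-2,0]
  r3 -= 2·r1 → [0,0,2,-3]
  r3 -= -1·r2 → [0,0,0,-3]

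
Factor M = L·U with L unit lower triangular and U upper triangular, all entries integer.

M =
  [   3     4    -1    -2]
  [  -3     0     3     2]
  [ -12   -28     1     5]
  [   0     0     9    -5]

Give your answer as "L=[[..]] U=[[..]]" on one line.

L=[[1,0,0,0],[-1,1,0,0],[-4,-3,1,0],[0,0,3,1]] U=[[3,4,-1,-2],[0,4,2,0],[0,0,3,-3],[0,0,0,4]]

  R1 -= -1·R0 → [0,4,2,0]
  R2 -= -4·R0 → [0,-12,-3,-3]
  R3 -= 0·R0 → [0,0,9,-5]
  R2 -= -3·R1 → [0,0,3,-3]
  R3 -= 0·R1 → [0,0,9,-5]
  R3 -= 3·R2 → [0,0,0,4]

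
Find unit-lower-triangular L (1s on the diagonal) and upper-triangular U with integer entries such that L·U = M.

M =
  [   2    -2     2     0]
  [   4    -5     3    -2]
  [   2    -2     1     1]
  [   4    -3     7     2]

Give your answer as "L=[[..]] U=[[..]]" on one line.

  row1 -= 2·row0 → [0,-1,-1,-2]
  row2 -= 1·row0 → [0,0,-1,1]
  row3 -= 2·row0 → [0,1,3,2]
  row2 -= 0·row1 → [0,0,-1,1]
  row3 -= -1·row1 → [0,0,2,0]
  row3 -= -2·row2 → [0,0,0,2]

L=[[1,0,0,0],[2,1,0,0],[1,0,1,0],[2,-1,-2,1]] U=[[2,-2,2,0],[0,-1,-1,-2],[0,0,-1,1],[0,0,0,2]]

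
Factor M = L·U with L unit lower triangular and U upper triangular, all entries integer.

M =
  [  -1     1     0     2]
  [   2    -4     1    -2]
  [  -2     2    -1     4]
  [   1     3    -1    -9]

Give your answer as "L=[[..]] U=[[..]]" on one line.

L=[[1,0,0,0],[-2,1,0,0],[2,0,1,0],[-1,-2,-1,1]] U=[[-1,1,0,2],[0,-2,1,2],[0,0,-1,0],[0,0,0,-3]]

  row1 -= -2·row0 → [0,-2,1,2]
  row2 -= 2·row0 → [0,0,-1,0]
  row3 -= -1·row0 → [0,4,-1,-7]
  row2 -= 0·row1 → [0,0,-1,0]
  row3 -= -2·row1 → [0,0,1,-3]
  row3 -= -1·row2 → [0,0,0,-3]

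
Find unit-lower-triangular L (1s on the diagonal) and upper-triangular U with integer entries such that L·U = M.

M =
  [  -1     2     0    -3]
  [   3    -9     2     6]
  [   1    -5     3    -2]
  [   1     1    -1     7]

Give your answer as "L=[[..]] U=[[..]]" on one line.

  R1 -= -3·R0 → [0,-3,2,-3]
  R2 -= -1·R0 → [0,-3,3,-5]
  R3 -= -1·R0 → [0,3,-1,4]
  R2 -= 1·R1 → [0,0,1,-2]
  R3 -= -1·R1 → [0,0,1,1]
  R3 -= 1·R2 → [0,0,0,3]

L=[[1,0,0,0],[-3,1,0,0],[-1,1,1,0],[-1,-1,1,1]] U=[[-1,2,0,-3],[0,-3,2,-3],[0,0,1,-2],[0,0,0,3]]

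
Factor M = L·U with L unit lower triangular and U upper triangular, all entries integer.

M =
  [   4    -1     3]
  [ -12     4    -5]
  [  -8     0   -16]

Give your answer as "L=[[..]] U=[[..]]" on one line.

  row1 -= -3·row0 → [0,1,4]
  row2 -= -2·row0 → [0,-2,-10]
  row2 -= -2·row1 → [0,0,-2]

L=[[1,0,0],[-3,1,0],[-2,-2,1]] U=[[4,-1,3],[0,1,4],[0,0,-2]]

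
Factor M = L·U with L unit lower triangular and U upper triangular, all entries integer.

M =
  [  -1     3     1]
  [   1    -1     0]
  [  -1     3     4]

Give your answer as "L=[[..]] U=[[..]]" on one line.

L=[[1,0,0],[-1,1,0],[1,0,1]] U=[[-1,3,1],[0,2,1],[0,0,3]]

  r1 -= -1·r0 → [0,2,1]
  r2 -= 1·r0 → [0,0,3]
  r2 -= 0·r1 → [0,0,3]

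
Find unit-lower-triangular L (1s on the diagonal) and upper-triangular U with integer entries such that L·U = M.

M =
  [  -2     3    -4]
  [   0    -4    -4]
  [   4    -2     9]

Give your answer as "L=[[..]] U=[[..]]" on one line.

L=[[1,0,0],[0,1,0],[-2,-1,1]] U=[[-2,3,-4],[0,-4,-4],[0,0,-3]]

  R1 -= 0·R0 → [0,-4,-4]
  R2 -= -2·R0 → [0,4,1]
  R2 -= -1·R1 → [0,0,-3]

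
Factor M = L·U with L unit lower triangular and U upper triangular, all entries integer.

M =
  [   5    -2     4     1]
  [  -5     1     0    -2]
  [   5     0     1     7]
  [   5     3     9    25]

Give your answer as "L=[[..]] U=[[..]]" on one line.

  r1 -= -1·r0 → [0,-1,4,-1]
  r2 -= 1·r0 → [0,2,-3,6]
  r3 -= 1·r0 → [0,5,5,24]
  r2 -= -2·r1 → [0,0,5,4]
  r3 -= -5·r1 → [0,0,25,19]
  r3 -= 5·r2 → [0,0,0,-1]

L=[[1,0,0,0],[-1,1,0,0],[1,-2,1,0],[1,-5,5,1]] U=[[5,-2,4,1],[0,-1,4,-1],[0,0,5,4],[0,0,0,-1]]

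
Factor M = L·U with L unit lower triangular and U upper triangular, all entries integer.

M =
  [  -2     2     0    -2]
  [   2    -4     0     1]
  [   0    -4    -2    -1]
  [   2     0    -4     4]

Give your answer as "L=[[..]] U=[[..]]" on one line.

  r1 -= -1·r0 → [0,-2,0,-1]
  r2 -= 0·r0 → [0,-4,-2,-1]
  r3 -= -1·r0 → [0,2,-4,2]
  r2 -= 2·r1 → [0,0,-2,1]
  r3 -= -1·r1 → [0,0,-4,1]
  r3 -= 2·r2 → [0,0,0,-1]

L=[[1,0,0,0],[-1,1,0,0],[0,2,1,0],[-1,-1,2,1]] U=[[-2,2,0,-2],[0,-2,0,-1],[0,0,-2,1],[0,0,0,-1]]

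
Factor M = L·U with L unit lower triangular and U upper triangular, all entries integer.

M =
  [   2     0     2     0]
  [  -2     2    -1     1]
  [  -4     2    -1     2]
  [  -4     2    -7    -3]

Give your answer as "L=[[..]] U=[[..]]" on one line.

L=[[1,0,0,0],[-1,1,0,0],[-2,1,1,0],[-2,1,-2,1]] U=[[2,0,2,0],[0,2,1,1],[0,0,2,1],[0,0,0,-2]]

  r1 -= -1·r0 → [0,2,1,1]
  r2 -= -2·r0 → [0,2,3,2]
  r3 -= -2·r0 → [0,2,-3,-3]
  r2 -= 1·r1 → [0,0,2,1]
  r3 -= 1·r1 → [0,0,-4,-4]
  r3 -= -2·r2 → [0,0,0,-2]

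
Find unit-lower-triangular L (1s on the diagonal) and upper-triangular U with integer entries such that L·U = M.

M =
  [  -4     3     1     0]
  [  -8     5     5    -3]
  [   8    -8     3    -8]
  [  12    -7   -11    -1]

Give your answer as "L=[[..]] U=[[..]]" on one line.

  r1 -= 2·r0 → [0,-1,3,-3]
  r2 -= -2·r0 → [0,-2,5,-8]
  r3 -= -3·r0 → [0,2,-8,-1]
  r2 -= 2·r1 → [0,0,-1,-2]
  r3 -= -2·r1 → [0,0,-2,-7]
  r3 -= 2·r2 → [0,0,0,-3]

L=[[1,0,0,0],[2,1,0,0],[-2,2,1,0],[-3,-2,2,1]] U=[[-4,3,1,0],[0,-1,3,-3],[0,0,-1,-2],[0,0,0,-3]]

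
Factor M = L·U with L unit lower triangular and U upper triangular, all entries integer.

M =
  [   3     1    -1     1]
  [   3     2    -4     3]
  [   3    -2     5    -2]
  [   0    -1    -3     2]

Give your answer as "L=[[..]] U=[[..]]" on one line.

L=[[1,0,0,0],[1,1,0,0],[1,-3,1,0],[0,-1,2,1]] U=[[3,1,-1,1],[0,1,-3,2],[0,0,-3,3],[0,0,0,-2]]

  row1 -= 1·row0 → [0,1,-3,2]
  row2 -= 1·row0 → [0,-3,6,-3]
  row3 -= 0·row0 → [0,-1,-3,2]
  row2 -= -3·row1 → [0,0,-3,3]
  row3 -= -1·row1 → [0,0,-6,4]
  row3 -= 2·row2 → [0,0,0,-2]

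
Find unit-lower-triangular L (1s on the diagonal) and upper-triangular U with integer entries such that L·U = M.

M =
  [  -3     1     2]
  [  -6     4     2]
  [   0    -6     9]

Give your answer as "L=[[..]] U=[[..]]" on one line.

L=[[1,0,0],[2,1,0],[0,-3,1]] U=[[-3,1,2],[0,2,-2],[0,0,3]]

  row1 -= 2·row0 → [0,2,-2]
  row2 -= 0·row0 → [0,-6,9]
  row2 -= -3·row1 → [0,0,3]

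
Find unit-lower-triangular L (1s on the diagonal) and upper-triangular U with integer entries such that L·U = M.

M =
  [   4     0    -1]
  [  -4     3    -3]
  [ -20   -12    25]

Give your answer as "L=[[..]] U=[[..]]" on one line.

  R1 -= -1·R0 → [0,3,-4]
  R2 -= -5·R0 → [0,-12,20]
  R2 -= -4·R1 → [0,0,4]

L=[[1,0,0],[-1,1,0],[-5,-4,1]] U=[[4,0,-1],[0,3,-4],[0,0,4]]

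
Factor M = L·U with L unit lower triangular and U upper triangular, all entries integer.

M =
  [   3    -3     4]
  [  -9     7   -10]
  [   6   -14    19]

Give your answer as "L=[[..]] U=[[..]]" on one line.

  row1 -= -3·row0 → [0,-2,2]
  row2 -= 2·row0 → [0,-8,11]
  row2 -= 4·row1 → [0,0,3]

L=[[1,0,0],[-3,1,0],[2,4,1]] U=[[3,-3,4],[0,-2,2],[0,0,3]]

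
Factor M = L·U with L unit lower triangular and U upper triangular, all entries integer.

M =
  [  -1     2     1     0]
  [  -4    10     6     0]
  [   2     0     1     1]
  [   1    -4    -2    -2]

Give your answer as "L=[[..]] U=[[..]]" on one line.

  r1 -= 4·r0 → [0,2,2,0]
  r2 -= -2·r0 → [0,4,3,1]
  r3 -= -1·r0 → [0,-2,-1,-2]
  r2 -= 2·r1 → [0,0,-1,1]
  r3 -= -1·r1 → [0,0,1,-2]
  r3 -= -1·r2 → [0,0,0,-1]

L=[[1,0,0,0],[4,1,0,0],[-2,2,1,0],[-1,-1,-1,1]] U=[[-1,2,1,0],[0,2,2,0],[0,0,-1,1],[0,0,0,-1]]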